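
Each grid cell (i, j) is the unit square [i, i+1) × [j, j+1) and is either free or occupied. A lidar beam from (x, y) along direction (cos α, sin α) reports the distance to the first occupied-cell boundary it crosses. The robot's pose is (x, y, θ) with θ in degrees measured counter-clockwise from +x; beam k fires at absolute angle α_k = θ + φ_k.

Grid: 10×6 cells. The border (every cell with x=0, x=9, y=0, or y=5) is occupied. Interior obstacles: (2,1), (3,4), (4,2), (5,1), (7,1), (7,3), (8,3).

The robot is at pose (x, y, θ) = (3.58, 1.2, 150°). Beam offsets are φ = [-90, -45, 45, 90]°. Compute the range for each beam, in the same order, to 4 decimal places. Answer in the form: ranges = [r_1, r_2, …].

beam 1: φ=-90°, α=60°
  cosα=0.5000 sinα=0.8660 | (3,1) | tMaxX 0.8400 tMaxY 0.9238 | tΔX 2.0000 tΔY 1.1547
    t=0.8400 [x] (4,1)
    t=0.9238 [y] (4,2) — stop
  → r_1 = 0.9238
beam 2: φ=-45°, α=105°
  cosα=-0.2588 sinα=0.9659 | (3,1) | tMaxX 2.2409 tMaxY 0.8282 | tΔX 3.8637 tΔY 1.0353
    t=0.8282 [y] (3,2)
    t=1.8635 [y] (3,3)
    t=2.2409 [x] (2,3)
    t=2.8988 [y] (2,4)
    t=3.9340 [y] (2,5) — stop
  → r_2 = 3.9340
beam 3: φ=45°, α=195°
  cosα=-0.9659 sinα=-0.2588 | (3,1) | tMaxX 0.6005 tMaxY 0.7727 | tΔX 1.0353 tΔY 3.8637
    t=0.6005 [x] (2,1) — stop
  → r_3 = 0.6005
beam 4: φ=90°, α=240°
  cosα=-0.5000 sinα=-0.8660 | (3,1) | tMaxX 1.1600 tMaxY 0.2309 | tΔX 2.0000 tΔY 1.1547
    t=0.2309 [y] (3,0) — stop
  → r_4 = 0.2309

ranges = [0.9238, 3.9340, 0.6005, 0.2309]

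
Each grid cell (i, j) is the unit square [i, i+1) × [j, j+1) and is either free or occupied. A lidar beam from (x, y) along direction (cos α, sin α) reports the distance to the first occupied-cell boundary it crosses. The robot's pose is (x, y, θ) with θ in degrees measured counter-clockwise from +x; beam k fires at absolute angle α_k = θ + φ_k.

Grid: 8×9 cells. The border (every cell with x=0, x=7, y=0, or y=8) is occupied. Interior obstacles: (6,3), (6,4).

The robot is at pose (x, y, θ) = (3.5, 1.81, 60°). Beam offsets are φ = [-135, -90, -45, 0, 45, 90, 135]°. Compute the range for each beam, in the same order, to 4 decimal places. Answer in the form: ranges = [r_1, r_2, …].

beam 1: φ=-135°, α=285°
  d=(0.2588,-0.9659)  start (3,1)  tX=1.9319 tY=0.8386  stride 1/|dx|=3.8637 1/|dy|=1.0353
    cross y-line → (3,0), t=0.8386 (wall)
  → r_1 = 0.8386
beam 2: φ=-90°, α=330°
  d=(0.8660,-0.5000)  start (3,1)  tX=0.5774 tY=1.6200  stride 1/|dx|=1.1547 1/|dy|=2.0000
    cross x-line → (4,1), t=0.5774
    cross y-line → (4,0), t=1.6200 (wall)
  → r_2 = 1.6200
beam 3: φ=-45°, α=15°
  d=(0.9659,0.2588)  start (3,1)  tX=0.5176 tY=0.7341  stride 1/|dx|=1.0353 1/|dy|=3.8637
    cross x-line → (4,1), t=0.5176
    cross y-line → (4,2), t=0.7341
    cross x-line → (5,2), t=1.5529
    cross x-line → (6,2), t=2.5882
    cross x-line → (7,2), t=3.6235 (wall)
  → r_3 = 3.6235
beam 4: φ=0°, α=60°
  d=(0.5000,0.8660)  start (3,1)  tX=1.0000 tY=0.2194  stride 1/|dx|=2.0000 1/|dy|=1.1547
    cross y-line → (3,2), t=0.2194
    cross x-line → (4,2), t=1.0000
    cross y-line → (4,3), t=1.3741
    cross y-line → (4,4), t=2.5288
    cross x-line → (5,4), t=3.0000
    cross y-line → (5,5), t=3.6835
    cross y-line → (5,6), t=4.8382
    cross x-line → (6,6), t=5.0000
    cross y-line → (6,7), t=5.9929
    cross x-line → (7,7), t=7.0000 (wall)
  → r_4 = 7.0000
beam 5: φ=45°, α=105°
  d=(-0.2588,0.9659)  start (3,1)  tX=1.9319 tY=0.1967  stride 1/|dx|=3.8637 1/|dy|=1.0353
    cross y-line → (3,2), t=0.1967
    cross y-line → (3,3), t=1.2320
    cross x-line → (2,3), t=1.9319
    cross y-line → (2,4), t=2.2673
    cross y-line → (2,5), t=3.3025
    cross y-line → (2,6), t=4.3378
    cross y-line → (2,7), t=5.3731
    cross x-line → (1,7), t=5.7956
    cross y-line → (1,8), t=6.4084 (wall)
  → r_5 = 6.4084
beam 6: φ=90°, α=150°
  d=(-0.8660,0.5000)  start (3,1)  tX=0.5774 tY=0.3800  stride 1/|dx|=1.1547 1/|dy|=2.0000
    cross y-line → (3,2), t=0.3800
    cross x-line → (2,2), t=0.5774
    cross x-line → (1,2), t=1.7321
    cross y-line → (1,3), t=2.3800
    cross x-line → (0,3), t=2.8868 (wall)
  → r_6 = 2.8868
beam 7: φ=135°, α=195°
  d=(-0.9659,-0.2588)  start (3,1)  tX=0.5176 tY=3.1296  stride 1/|dx|=1.0353 1/|dy|=3.8637
    cross x-line → (2,1), t=0.5176
    cross x-line → (1,1), t=1.5529
    cross x-line → (0,1), t=2.5882 (wall)
  → r_7 = 2.5882

ranges = [0.8386, 1.6200, 3.6235, 7.0000, 6.4084, 2.8868, 2.5882]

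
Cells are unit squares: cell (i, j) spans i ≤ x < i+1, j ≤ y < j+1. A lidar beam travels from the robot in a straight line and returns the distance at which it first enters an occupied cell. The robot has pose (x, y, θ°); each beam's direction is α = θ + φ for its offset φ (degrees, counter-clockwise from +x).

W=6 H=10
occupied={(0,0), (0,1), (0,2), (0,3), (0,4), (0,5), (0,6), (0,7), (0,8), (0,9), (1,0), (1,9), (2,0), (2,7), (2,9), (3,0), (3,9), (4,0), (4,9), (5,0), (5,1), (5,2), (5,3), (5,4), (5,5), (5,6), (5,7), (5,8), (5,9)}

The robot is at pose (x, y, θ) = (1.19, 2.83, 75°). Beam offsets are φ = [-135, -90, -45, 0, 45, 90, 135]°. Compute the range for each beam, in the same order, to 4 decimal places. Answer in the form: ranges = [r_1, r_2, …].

beam 1: φ=-135°, α=300°
  dir = (cos 300°, sin 300°) = (0.5000, -0.8660); from cell (1,2)
  next x-line at t=1.6200, next y-line at t=0.9584; Δt_x=2.0000, Δt_y=1.1547
    y: enter (1,1) at t=0.9584
    x: enter (2,1) at t=1.6200
    y: enter (2,0) at t=2.1131 ← occupied
  → r_1 = 2.1131
beam 2: φ=-90°, α=345°
  dir = (cos 345°, sin 345°) = (0.9659, -0.2588); from cell (1,2)
  next x-line at t=0.8386, next y-line at t=3.2069; Δt_x=1.0353, Δt_y=3.8637
    x: enter (2,2) at t=0.8386
    x: enter (3,2) at t=1.8738
    x: enter (4,2) at t=2.9091
    y: enter (4,1) at t=3.2069
    x: enter (5,1) at t=3.9444 ← occupied
  → r_2 = 3.9444
beam 3: φ=-45°, α=30°
  dir = (cos 30°, sin 30°) = (0.8660, 0.5000); from cell (1,2)
  next x-line at t=0.9353, next y-line at t=0.3400; Δt_x=1.1547, Δt_y=2.0000
    y: enter (1,3) at t=0.3400
    x: enter (2,3) at t=0.9353
    x: enter (3,3) at t=2.0900
    y: enter (3,4) at t=2.3400
    x: enter (4,4) at t=3.2447
    y: enter (4,5) at t=4.3400
    x: enter (5,5) at t=4.3994 ← occupied
  → r_3 = 4.3994
beam 4: φ=0°, α=75°
  dir = (cos 75°, sin 75°) = (0.2588, 0.9659); from cell (1,2)
  next x-line at t=3.1296, next y-line at t=0.1760; Δt_x=3.8637, Δt_y=1.0353
    y: enter (1,3) at t=0.1760
    y: enter (1,4) at t=1.2113
    y: enter (1,5) at t=2.2465
    x: enter (2,5) at t=3.1296
    y: enter (2,6) at t=3.2818
    y: enter (2,7) at t=4.3171 ← occupied
  → r_4 = 4.3171
beam 5: φ=45°, α=120°
  dir = (cos 120°, sin 120°) = (-0.5000, 0.8660); from cell (1,2)
  next x-line at t=0.3800, next y-line at t=0.1963; Δt_x=2.0000, Δt_y=1.1547
    y: enter (1,3) at t=0.1963
    x: enter (0,3) at t=0.3800 ← occupied
  → r_5 = 0.3800
beam 6: φ=90°, α=165°
  dir = (cos 165°, sin 165°) = (-0.9659, 0.2588); from cell (1,2)
  next x-line at t=0.1967, next y-line at t=0.6568; Δt_x=1.0353, Δt_y=3.8637
    x: enter (0,2) at t=0.1967 ← occupied
  → r_6 = 0.1967
beam 7: φ=135°, α=210°
  dir = (cos 210°, sin 210°) = (-0.8660, -0.5000); from cell (1,2)
  next x-line at t=0.2194, next y-line at t=1.6600; Δt_x=1.1547, Δt_y=2.0000
    x: enter (0,2) at t=0.2194 ← occupied
  → r_7 = 0.2194

ranges = [2.1131, 3.9444, 4.3994, 4.3171, 0.3800, 0.1967, 0.2194]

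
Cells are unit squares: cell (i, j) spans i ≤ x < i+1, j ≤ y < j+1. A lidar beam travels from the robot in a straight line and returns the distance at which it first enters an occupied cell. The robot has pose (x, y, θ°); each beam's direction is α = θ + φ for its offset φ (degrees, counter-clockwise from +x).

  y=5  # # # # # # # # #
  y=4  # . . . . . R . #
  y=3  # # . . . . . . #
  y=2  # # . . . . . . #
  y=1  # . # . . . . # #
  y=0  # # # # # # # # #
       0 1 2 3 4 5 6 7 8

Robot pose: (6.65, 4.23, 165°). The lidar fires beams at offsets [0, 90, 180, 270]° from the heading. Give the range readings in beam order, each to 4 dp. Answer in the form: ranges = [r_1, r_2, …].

ranges = [2.9751, 3.3439, 1.3976, 0.7972]

beam 1: φ=0°, α=165°
  d=(-0.9659,0.2588)  start (6,4)  tX=0.6729 tY=2.9751  stride 1/|dx|=1.0353 1/|dy|=3.8637
    cross x-line → (5,4), t=0.6729
    cross x-line → (4,4), t=1.7082
    cross x-line → (3,4), t=2.7435
    cross y-line → (3,5), t=2.9751 (wall)
  → r_1 = 2.9751
beam 2: φ=90°, α=255°
  d=(-0.2588,-0.9659)  start (6,4)  tX=2.5114 tY=0.2381  stride 1/|dx|=3.8637 1/|dy|=1.0353
    cross y-line → (6,3), t=0.2381
    cross y-line → (6,2), t=1.2734
    cross y-line → (6,1), t=2.3087
    cross x-line → (5,1), t=2.5114
    cross y-line → (5,0), t=3.3439 (wall)
  → r_2 = 3.3439
beam 3: φ=180°, α=345°
  d=(0.9659,-0.2588)  start (6,4)  tX=0.3623 tY=0.8887  stride 1/|dx|=1.0353 1/|dy|=3.8637
    cross x-line → (7,4), t=0.3623
    cross y-line → (7,3), t=0.8887
    cross x-line → (8,3), t=1.3976 (wall)
  → r_3 = 1.3976
beam 4: φ=270°, α=75°
  d=(0.2588,0.9659)  start (6,4)  tX=1.3523 tY=0.7972  stride 1/|dx|=3.8637 1/|dy|=1.0353
    cross y-line → (6,5), t=0.7972 (wall)
  → r_4 = 0.7972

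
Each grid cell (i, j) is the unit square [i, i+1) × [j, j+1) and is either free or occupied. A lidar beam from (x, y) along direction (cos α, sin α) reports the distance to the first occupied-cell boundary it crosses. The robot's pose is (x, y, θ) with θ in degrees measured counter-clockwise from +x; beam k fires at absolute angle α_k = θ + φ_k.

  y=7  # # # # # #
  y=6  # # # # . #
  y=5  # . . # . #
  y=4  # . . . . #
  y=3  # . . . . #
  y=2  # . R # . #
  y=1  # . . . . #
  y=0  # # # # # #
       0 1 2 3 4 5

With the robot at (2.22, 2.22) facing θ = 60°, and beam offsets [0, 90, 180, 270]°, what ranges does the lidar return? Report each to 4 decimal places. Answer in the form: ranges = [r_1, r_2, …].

beam 1: φ=0°, α=60°
  cosα=0.5000 sinα=0.8660 | (2,2) | tMaxX 1.5600 tMaxY 0.9007 | tΔX 2.0000 tΔY 1.1547
    t=0.9007 [y] (2,3)
    t=1.5600 [x] (3,3)
    t=2.0554 [y] (3,4)
    t=3.2101 [y] (3,5) — stop
  → r_1 = 3.2101
beam 2: φ=90°, α=150°
  cosα=-0.8660 sinα=0.5000 | (2,2) | tMaxX 0.2540 tMaxY 1.5600 | tΔX 1.1547 tΔY 2.0000
    t=0.2540 [x] (1,2)
    t=1.4087 [x] (0,2) — stop
  → r_2 = 1.4087
beam 3: φ=180°, α=240°
  cosα=-0.5000 sinα=-0.8660 | (2,2) | tMaxX 0.4400 tMaxY 0.2540 | tΔX 2.0000 tΔY 1.1547
    t=0.2540 [y] (2,1)
    t=0.4400 [x] (1,1)
    t=1.4087 [y] (1,0) — stop
  → r_3 = 1.4087
beam 4: φ=270°, α=330°
  cosα=0.8660 sinα=-0.5000 | (2,2) | tMaxX 0.9007 tMaxY 0.4400 | tΔX 1.1547 tΔY 2.0000
    t=0.4400 [y] (2,1)
    t=0.9007 [x] (3,1)
    t=2.0554 [x] (4,1)
    t=2.4400 [y] (4,0) — stop
  → r_4 = 2.4400

ranges = [3.2101, 1.4087, 1.4087, 2.4400]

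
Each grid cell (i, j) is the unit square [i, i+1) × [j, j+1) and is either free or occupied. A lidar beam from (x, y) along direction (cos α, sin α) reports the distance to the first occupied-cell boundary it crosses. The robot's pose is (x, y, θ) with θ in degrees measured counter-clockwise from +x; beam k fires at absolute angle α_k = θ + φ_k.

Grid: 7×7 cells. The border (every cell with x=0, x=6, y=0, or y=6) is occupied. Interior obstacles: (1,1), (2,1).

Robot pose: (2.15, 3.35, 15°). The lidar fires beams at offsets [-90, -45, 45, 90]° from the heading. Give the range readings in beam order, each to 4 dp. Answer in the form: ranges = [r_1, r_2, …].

beam 1: φ=-90°, α=285°
  cosα=0.2588 sinα=-0.9659 | (2,3) | tMaxX 3.2841 tMaxY 0.3623 | tΔX 3.8637 tΔY 1.0353
    t=0.3623 [y] (2,2)
    t=1.3976 [y] (2,1) — stop
  → r_1 = 1.3976
beam 2: φ=-45°, α=330°
  cosα=0.8660 sinα=-0.5000 | (2,3) | tMaxX 0.9815 tMaxY 0.7000 | tΔX 1.1547 tΔY 2.0000
    t=0.7000 [y] (2,2)
    t=0.9815 [x] (3,2)
    t=2.1362 [x] (4,2)
    t=2.7000 [y] (4,1)
    t=3.2909 [x] (5,1)
    t=4.4456 [x] (6,1) — stop
  → r_2 = 4.4456
beam 3: φ=45°, α=60°
  cosα=0.5000 sinα=0.8660 | (2,3) | tMaxX 1.7000 tMaxY 0.7506 | tΔX 2.0000 tΔY 1.1547
    t=0.7506 [y] (2,4)
    t=1.7000 [x] (3,4)
    t=1.9053 [y] (3,5)
    t=3.0600 [y] (3,6) — stop
  → r_3 = 3.0600
beam 4: φ=90°, α=105°
  cosα=-0.2588 sinα=0.9659 | (2,3) | tMaxX 0.5796 tMaxY 0.6729 | tΔX 3.8637 tΔY 1.0353
    t=0.5796 [x] (1,3)
    t=0.6729 [y] (1,4)
    t=1.7082 [y] (1,5)
    t=2.7435 [y] (1,6) — stop
  → r_4 = 2.7435

ranges = [1.3976, 4.4456, 3.0600, 2.7435]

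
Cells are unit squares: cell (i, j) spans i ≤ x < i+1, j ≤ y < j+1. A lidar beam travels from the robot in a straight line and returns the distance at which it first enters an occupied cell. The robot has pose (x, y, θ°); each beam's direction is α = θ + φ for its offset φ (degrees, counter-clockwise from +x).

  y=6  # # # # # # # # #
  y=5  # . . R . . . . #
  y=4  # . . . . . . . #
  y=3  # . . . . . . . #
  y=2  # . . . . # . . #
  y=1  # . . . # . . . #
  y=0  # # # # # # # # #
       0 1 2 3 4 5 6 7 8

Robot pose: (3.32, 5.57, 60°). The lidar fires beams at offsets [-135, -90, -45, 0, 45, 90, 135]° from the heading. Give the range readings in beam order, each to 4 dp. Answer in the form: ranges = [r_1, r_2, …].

ranges = [3.6959, 5.4040, 1.6614, 0.4965, 0.4452, 0.8600, 2.4018]

beam 1: φ=-135°, α=285°
  cosα=0.2588 sinα=-0.9659 | (3,5) | tMaxX 2.6273 tMaxY 0.5901 | tΔX 3.8637 tΔY 1.0353
    t=0.5901 [y] (3,4)
    t=1.6254 [y] (3,3)
    t=2.6273 [x] (4,3)
    t=2.6607 [y] (4,2)
    t=3.6959 [y] (4,1) — stop
  → r_1 = 3.6959
beam 2: φ=-90°, α=330°
  cosα=0.8660 sinα=-0.5000 | (3,5) | tMaxX 0.7852 tMaxY 1.1400 | tΔX 1.1547 tΔY 2.0000
    t=0.7852 [x] (4,5)
    t=1.1400 [y] (4,4)
    t=1.9399 [x] (5,4)
    t=3.0946 [x] (6,4)
    t=3.1400 [y] (6,3)
    t=4.2493 [x] (7,3)
    t=5.1400 [y] (7,2)
    t=5.4040 [x] (8,2) — stop
  → r_2 = 5.4040
beam 3: φ=-45°, α=15°
  cosα=0.9659 sinα=0.2588 | (3,5) | tMaxX 0.7040 tMaxY 1.6614 | tΔX 1.0353 tΔY 3.8637
    t=0.7040 [x] (4,5)
    t=1.6614 [y] (4,6) — stop
  → r_3 = 1.6614
beam 4: φ=0°, α=60°
  cosα=0.5000 sinα=0.8660 | (3,5) | tMaxX 1.3600 tMaxY 0.4965 | tΔX 2.0000 tΔY 1.1547
    t=0.4965 [y] (3,6) — stop
  → r_4 = 0.4965
beam 5: φ=45°, α=105°
  cosα=-0.2588 sinα=0.9659 | (3,5) | tMaxX 1.2364 tMaxY 0.4452 | tΔX 3.8637 tΔY 1.0353
    t=0.4452 [y] (3,6) — stop
  → r_5 = 0.4452
beam 6: φ=90°, α=150°
  cosα=-0.8660 sinα=0.5000 | (3,5) | tMaxX 0.3695 tMaxY 0.8600 | tΔX 1.1547 tΔY 2.0000
    t=0.3695 [x] (2,5)
    t=0.8600 [y] (2,6) — stop
  → r_6 = 0.8600
beam 7: φ=135°, α=195°
  cosα=-0.9659 sinα=-0.2588 | (3,5) | tMaxX 0.3313 tMaxY 2.2023 | tΔX 1.0353 tΔY 3.8637
    t=0.3313 [x] (2,5)
    t=1.3666 [x] (1,5)
    t=2.2023 [y] (1,4)
    t=2.4018 [x] (0,4) — stop
  → r_7 = 2.4018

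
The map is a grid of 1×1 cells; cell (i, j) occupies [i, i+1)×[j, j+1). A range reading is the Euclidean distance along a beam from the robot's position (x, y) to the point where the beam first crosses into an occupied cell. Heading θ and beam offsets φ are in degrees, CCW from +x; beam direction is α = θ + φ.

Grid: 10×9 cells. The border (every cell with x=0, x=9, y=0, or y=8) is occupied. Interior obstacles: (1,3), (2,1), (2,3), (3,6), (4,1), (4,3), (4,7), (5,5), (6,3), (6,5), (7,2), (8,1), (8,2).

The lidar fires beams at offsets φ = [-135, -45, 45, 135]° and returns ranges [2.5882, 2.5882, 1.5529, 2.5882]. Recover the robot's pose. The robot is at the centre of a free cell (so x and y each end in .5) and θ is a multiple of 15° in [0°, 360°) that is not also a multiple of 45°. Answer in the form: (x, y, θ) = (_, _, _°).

The pose lattice has 43·16 = 688 candidates. Test each by forward raycasting.
  (2.5, 4.5, 300°): beam 1 = 1.5529 ≠ 2.5882 ✗
  (7.5, 1.5, 285°): beam 1 = 3.0000 ≠ 2.5882 ✗
  (8.5, 4.5, 300°): beam 1 = 1.9319 ≠ 2.5882 ✗
  (8.5, 3.5, 300°): beam 1 = 1.5529 ≠ 2.5882 ✗
  …
  (3.5, 4.5, 30°): r_1=2.5882, r_2=2.5882, r_3=1.5529, r_4=2.5882 — all match ✓
Only this pose fits every beam.

(x, y, θ) = (3.5, 4.5, 30°)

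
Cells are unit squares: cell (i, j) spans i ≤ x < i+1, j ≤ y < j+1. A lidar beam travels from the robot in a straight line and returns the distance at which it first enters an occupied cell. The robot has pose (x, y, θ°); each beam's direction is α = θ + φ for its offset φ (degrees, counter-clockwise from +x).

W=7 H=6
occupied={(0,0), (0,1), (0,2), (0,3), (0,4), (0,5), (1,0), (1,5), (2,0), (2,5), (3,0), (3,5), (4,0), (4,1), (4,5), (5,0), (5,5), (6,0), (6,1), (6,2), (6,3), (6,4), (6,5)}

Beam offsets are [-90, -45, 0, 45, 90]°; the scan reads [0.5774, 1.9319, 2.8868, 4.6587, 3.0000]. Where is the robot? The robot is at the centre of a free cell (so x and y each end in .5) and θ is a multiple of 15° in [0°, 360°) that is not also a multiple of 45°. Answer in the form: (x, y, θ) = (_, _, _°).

Enumerate (i+0.5, j+0.5, θ) over the 19 free cells and 16 admissible headings. For each, cast all 5 beams and compare to the given ranges.
  (1.5, 2.5, 105°): beam 1 = 4.6587 ≠ 0.5774 ✗
  (5.5, 1.5, 240°): beam 2 = 0.5176 ≠ 1.9319 ✗
  (5.5, 3.5, 15°): beam 1 = 1.9319 ≠ 0.5774 ✗
  (4.5, 4.5, 210°): beam 3 = 4.0415 ≠ 2.8868 ✗
  (5.5, 2.5, 60°): beam 2 = 0.5176 ≠ 1.9319 ✗
  …
  (1.5, 3.5, 300°): r_1=0.5774, r_2=1.9319, r_3=2.8868, r_4=4.6587, r_5=3.0000 — all match ✓
No second candidate reproduces the full scan.

(x, y, θ) = (1.5, 3.5, 300°)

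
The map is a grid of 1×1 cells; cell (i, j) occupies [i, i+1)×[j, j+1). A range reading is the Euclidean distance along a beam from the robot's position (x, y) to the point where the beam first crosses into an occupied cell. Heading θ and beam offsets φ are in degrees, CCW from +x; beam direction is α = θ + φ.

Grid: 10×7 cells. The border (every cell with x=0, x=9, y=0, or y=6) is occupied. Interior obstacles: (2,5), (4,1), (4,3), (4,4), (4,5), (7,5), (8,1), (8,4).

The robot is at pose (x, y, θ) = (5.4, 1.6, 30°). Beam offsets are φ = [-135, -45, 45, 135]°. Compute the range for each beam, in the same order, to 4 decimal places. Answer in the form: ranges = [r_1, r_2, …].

beam 1: φ=-135°, α=255°
  direction (-0.2588, -0.9659); cell (5,1); t to first gridline: x 1.5455, y 0.6212 (then +3.8637 / +1.0353)
    (5,0) via y @ 0.6212  # hit
  → r_1 = 0.6212
beam 2: φ=-45°, α=345°
  direction (0.9659, -0.2588); cell (5,1); t to first gridline: x 0.6212, y 2.3182 (then +1.0353 / +3.8637)
    (6,1) via x @ 0.6212
    (7,1) via x @ 1.6564
    (7,0) via y @ 2.3182  # hit
  → r_2 = 2.3182
beam 3: φ=45°, α=75°
  direction (0.2588, 0.9659); cell (5,1); t to first gridline: x 2.3182, y 0.4141 (then +3.8637 / +1.0353)
    (5,2) via y @ 0.4141
    (5,3) via y @ 1.4494
    (6,3) via x @ 2.3182
    (6,4) via y @ 2.4847
    (6,5) via y @ 3.5199
    (6,6) via y @ 4.5552  # hit
  → r_3 = 4.5552
beam 4: φ=135°, α=165°
  direction (-0.9659, 0.2588); cell (5,1); t to first gridline: x 0.4141, y 1.5455 (then +1.0353 / +3.8637)
    (4,1) via x @ 0.4141  # hit
  → r_4 = 0.4141

ranges = [0.6212, 2.3182, 4.5552, 0.4141]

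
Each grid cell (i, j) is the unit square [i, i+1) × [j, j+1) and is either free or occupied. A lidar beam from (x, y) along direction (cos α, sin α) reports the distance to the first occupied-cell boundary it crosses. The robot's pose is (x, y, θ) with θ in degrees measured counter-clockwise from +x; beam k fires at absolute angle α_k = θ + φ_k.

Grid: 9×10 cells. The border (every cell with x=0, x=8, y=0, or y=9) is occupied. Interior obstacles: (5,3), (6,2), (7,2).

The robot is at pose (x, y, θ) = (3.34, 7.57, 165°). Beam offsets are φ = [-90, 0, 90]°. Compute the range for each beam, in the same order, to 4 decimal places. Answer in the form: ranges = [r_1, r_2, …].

ranges = [1.4804, 2.4225, 6.8018]

beam 1: φ=-90°, α=75°
  cosα=0.2588 sinα=0.9659 | (3,7) | tMaxX 2.5500 tMaxY 0.4452 | tΔX 3.8637 tΔY 1.0353
    t=0.4452 [y] (3,8)
    t=1.4804 [y] (3,9) — stop
  → r_1 = 1.4804
beam 2: φ=0°, α=165°
  cosα=-0.9659 sinα=0.2588 | (3,7) | tMaxX 0.3520 tMaxY 1.6614 | tΔX 1.0353 tΔY 3.8637
    t=0.3520 [x] (2,7)
    t=1.3873 [x] (1,7)
    t=1.6614 [y] (1,8)
    t=2.4225 [x] (0,8) — stop
  → r_2 = 2.4225
beam 3: φ=90°, α=255°
  cosα=-0.2588 sinα=-0.9659 | (3,7) | tMaxX 1.3137 tMaxY 0.5901 | tΔX 3.8637 tΔY 1.0353
    t=0.5901 [y] (3,6)
    t=1.3137 [x] (2,6)
    t=1.6254 [y] (2,5)
    t=2.6607 [y] (2,4)
    t=3.6959 [y] (2,3)
    t=4.7312 [y] (2,2)
    t=5.1774 [x] (1,2)
    t=5.7665 [y] (1,1)
    t=6.8018 [y] (1,0) — stop
  → r_3 = 6.8018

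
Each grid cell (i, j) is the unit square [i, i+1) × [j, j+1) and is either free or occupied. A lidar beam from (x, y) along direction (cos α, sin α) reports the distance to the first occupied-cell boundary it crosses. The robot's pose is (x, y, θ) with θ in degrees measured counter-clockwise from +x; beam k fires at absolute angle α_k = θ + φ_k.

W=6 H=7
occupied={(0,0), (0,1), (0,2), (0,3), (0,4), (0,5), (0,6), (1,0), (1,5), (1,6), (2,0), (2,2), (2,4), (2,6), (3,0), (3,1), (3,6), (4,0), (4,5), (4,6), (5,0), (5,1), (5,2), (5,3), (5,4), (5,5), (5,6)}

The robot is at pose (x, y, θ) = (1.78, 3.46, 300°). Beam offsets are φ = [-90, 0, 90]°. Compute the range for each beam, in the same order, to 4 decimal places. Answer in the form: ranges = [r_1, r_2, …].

beam 1: φ=-90°, α=210°
  dir = (cos 210°, sin 210°) = (-0.8660, -0.5000); from cell (1,3)
  next x-line at t=0.9007, next y-line at t=0.9200; Δt_x=1.1547, Δt_y=2.0000
    x: enter (0,3) at t=0.9007 ← occupied
  → r_1 = 0.9007
beam 2: φ=0°, α=300°
  dir = (cos 300°, sin 300°) = (0.5000, -0.8660); from cell (1,3)
  next x-line at t=0.4400, next y-line at t=0.5312; Δt_x=2.0000, Δt_y=1.1547
    x: enter (2,3) at t=0.4400
    y: enter (2,2) at t=0.5312 ← occupied
  → r_2 = 0.5312
beam 3: φ=90°, α=30°
  dir = (cos 30°, sin 30°) = (0.8660, 0.5000); from cell (1,3)
  next x-line at t=0.2540, next y-line at t=1.0800; Δt_x=1.1547, Δt_y=2.0000
    x: enter (2,3) at t=0.2540
    y: enter (2,4) at t=1.0800 ← occupied
  → r_3 = 1.0800

ranges = [0.9007, 0.5312, 1.0800]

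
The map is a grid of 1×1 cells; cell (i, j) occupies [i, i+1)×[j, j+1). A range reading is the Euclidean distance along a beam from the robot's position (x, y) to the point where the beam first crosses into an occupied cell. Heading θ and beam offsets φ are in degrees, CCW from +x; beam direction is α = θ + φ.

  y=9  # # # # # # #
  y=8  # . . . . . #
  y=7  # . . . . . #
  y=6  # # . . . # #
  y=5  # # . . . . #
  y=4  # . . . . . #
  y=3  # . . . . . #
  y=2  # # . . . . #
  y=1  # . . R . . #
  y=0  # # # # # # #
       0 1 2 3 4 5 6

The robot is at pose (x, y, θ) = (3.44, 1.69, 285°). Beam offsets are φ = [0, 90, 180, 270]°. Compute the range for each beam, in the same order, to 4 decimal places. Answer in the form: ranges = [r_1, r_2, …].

ranges = [0.7143, 2.6503, 7.5679, 2.5261]

beam 1: φ=0°, α=285°
  cosα=0.2588 sinα=-0.9659 | (3,1) | tMaxX 2.1637 tMaxY 0.7143 | tΔX 3.8637 tΔY 1.0353
    t=0.7143 [y] (3,0) — stop
  → r_1 = 0.7143
beam 2: φ=90°, α=15°
  cosα=0.9659 sinα=0.2588 | (3,1) | tMaxX 0.5798 tMaxY 1.1977 | tΔX 1.0353 tΔY 3.8637
    t=0.5798 [x] (4,1)
    t=1.1977 [y] (4,2)
    t=1.6150 [x] (5,2)
    t=2.6503 [x] (6,2) — stop
  → r_2 = 2.6503
beam 3: φ=180°, α=105°
  cosα=-0.2588 sinα=0.9659 | (3,1) | tMaxX 1.7000 tMaxY 0.3209 | tΔX 3.8637 tΔY 1.0353
    t=0.3209 [y] (3,2)
    t=1.3562 [y] (3,3)
    t=1.7000 [x] (2,3)
    t=2.3915 [y] (2,4)
    t=3.4268 [y] (2,5)
    t=4.4620 [y] (2,6)
    t=5.4973 [y] (2,7)
    t=5.5637 [x] (1,7)
    t=6.5326 [y] (1,8)
    t=7.5679 [y] (1,9) — stop
  → r_3 = 7.5679
beam 4: φ=270°, α=195°
  cosα=-0.9659 sinα=-0.2588 | (3,1) | tMaxX 0.4555 tMaxY 2.6660 | tΔX 1.0353 tΔY 3.8637
    t=0.4555 [x] (2,1)
    t=1.4908 [x] (1,1)
    t=2.5261 [x] (0,1) — stop
  → r_4 = 2.5261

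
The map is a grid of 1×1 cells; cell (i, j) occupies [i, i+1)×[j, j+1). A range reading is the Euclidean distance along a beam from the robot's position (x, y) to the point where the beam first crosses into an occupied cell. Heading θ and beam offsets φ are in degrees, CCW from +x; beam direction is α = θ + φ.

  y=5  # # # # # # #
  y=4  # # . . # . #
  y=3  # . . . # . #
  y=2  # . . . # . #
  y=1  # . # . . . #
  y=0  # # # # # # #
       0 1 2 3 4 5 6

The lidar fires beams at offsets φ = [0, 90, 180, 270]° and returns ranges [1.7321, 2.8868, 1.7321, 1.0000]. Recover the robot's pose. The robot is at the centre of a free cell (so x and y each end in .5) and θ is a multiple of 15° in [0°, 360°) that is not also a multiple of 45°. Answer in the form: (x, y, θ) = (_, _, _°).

(x, y, θ) = (2.5, 3.5, 210°)

Candidates: 15 free-cell centres × 16 headings = 240 poses. Raycast each; keep the one whose scan matches to 4 dp.
  (3.5, 4.5, 105°): beam 1 = 0.5176 ≠ 1.7321 ✗
  (3.5, 1.5, 345°): beam 1 = 1.9319 ≠ 1.7321 ✗
  (1.5, 3.5, 150°): beam 1 = 0.5774 ≠ 1.7321 ✗
  …
  (2.5, 3.5, 210°): r_1=1.7321, r_2=2.8868, r_3=1.7321, r_4=1.0000 — all match ✓
Only this pose fits every beam.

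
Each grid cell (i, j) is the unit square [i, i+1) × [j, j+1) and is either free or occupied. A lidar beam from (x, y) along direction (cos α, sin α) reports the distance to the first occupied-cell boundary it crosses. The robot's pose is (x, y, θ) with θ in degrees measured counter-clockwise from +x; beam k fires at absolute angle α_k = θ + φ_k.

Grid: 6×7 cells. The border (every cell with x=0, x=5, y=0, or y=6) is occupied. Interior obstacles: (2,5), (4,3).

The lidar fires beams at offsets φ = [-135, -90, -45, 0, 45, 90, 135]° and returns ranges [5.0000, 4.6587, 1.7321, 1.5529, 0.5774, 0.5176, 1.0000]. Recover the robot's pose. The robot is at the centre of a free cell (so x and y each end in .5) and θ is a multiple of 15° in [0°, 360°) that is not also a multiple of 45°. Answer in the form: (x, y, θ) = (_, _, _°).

(x, y, θ) = (2.5, 1.5, 195°)

The pose lattice has 18·16 = 288 candidates. Test each by forward raycasting.
  (3.5, 4.5, 240°): beam 1 = 1.5529 ≠ 5.0000 ✗
  (1.5, 4.5, 60°): beam 1 = 3.6235 ≠ 5.0000 ✗
  (3.5, 1.5, 15°): beam 1 = 0.5774 ≠ 5.0000 ✗
  …
  (2.5, 1.5, 195°): r_1=5.0000, r_2=4.6587, r_3=1.7321, r_4=1.5529, r_5=0.5774, r_6=0.5176, r_7=1.0000 — all match ✓
Unique over the lattice → pose = (2.5, 1.5, 195°).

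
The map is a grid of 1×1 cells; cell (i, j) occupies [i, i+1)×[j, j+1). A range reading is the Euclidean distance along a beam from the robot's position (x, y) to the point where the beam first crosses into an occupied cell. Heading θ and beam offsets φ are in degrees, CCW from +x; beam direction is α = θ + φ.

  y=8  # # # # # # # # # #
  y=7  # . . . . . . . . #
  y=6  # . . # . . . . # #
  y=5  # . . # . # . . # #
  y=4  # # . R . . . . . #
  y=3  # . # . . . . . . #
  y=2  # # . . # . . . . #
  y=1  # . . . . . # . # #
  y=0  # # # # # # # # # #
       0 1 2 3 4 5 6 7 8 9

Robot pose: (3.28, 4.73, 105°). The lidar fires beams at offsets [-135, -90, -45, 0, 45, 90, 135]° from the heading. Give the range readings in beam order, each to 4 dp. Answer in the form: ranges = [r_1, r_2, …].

ranges = [5.4600, 1.7807, 0.3118, 0.2795, 2.6327, 1.3252, 0.8429]

beam 1: φ=-135°, α=330°
  d=(0.8660,-0.5000)  start (3,4)  tX=0.8314 tY=1.4600  stride 1/|dx|=1.1547 1/|dy|=2.0000
    cross x-line → (4,4), t=0.8314
    cross y-line → (4,3), t=1.4600
    cross x-line → (5,3), t=1.9861
    cross x-line → (6,3), t=3.1408
    cross y-line → (6,2), t=3.4600
    cross x-line → (7,2), t=4.2955
    cross x-line → (8,2), t=5.4502
    cross y-line → (8,1), t=5.4600 (wall)
  → r_1 = 5.4600
beam 2: φ=-90°, α=15°
  d=(0.9659,0.2588)  start (3,4)  tX=0.7454 tY=1.0432  stride 1/|dx|=1.0353 1/|dy|=3.8637
    cross x-line → (4,4), t=0.7454
    cross y-line → (4,5), t=1.0432
    cross x-line → (5,5), t=1.7807 (wall)
  → r_2 = 1.7807
beam 3: φ=-45°, α=60°
  d=(0.5000,0.8660)  start (3,4)  tX=1.4400 tY=0.3118  stride 1/|dx|=2.0000 1/|dy|=1.1547
    cross y-line → (3,5), t=0.3118 (wall)
  → r_3 = 0.3118
beam 4: φ=0°, α=105°
  d=(-0.2588,0.9659)  start (3,4)  tX=1.0818 tY=0.2795  stride 1/|dx|=3.8637 1/|dy|=1.0353
    cross y-line → (3,5), t=0.2795 (wall)
  → r_4 = 0.2795
beam 5: φ=45°, α=150°
  d=(-0.8660,0.5000)  start (3,4)  tX=0.3233 tY=0.5400  stride 1/|dx|=1.1547 1/|dy|=2.0000
    cross x-line → (2,4), t=0.3233
    cross y-line → (2,5), t=0.5400
    cross x-line → (1,5), t=1.4780
    cross y-line → (1,6), t=2.5400
    cross x-line → (0,6), t=2.6327 (wall)
  → r_5 = 2.6327
beam 6: φ=90°, α=195°
  d=(-0.9659,-0.2588)  start (3,4)  tX=0.2899 tY=2.8205  stride 1/|dx|=1.0353 1/|dy|=3.8637
    cross x-line → (2,4), t=0.2899
    cross x-line → (1,4), t=1.3252 (wall)
  → r_6 = 1.3252
beam 7: φ=135°, α=240°
  d=(-0.5000,-0.8660)  start (3,4)  tX=0.5600 tY=0.8429  stride 1/|dx|=2.0000 1/|dy|=1.1547
    cross x-line → (2,4), t=0.5600
    cross y-line → (2,3), t=0.8429 (wall)
  → r_7 = 0.8429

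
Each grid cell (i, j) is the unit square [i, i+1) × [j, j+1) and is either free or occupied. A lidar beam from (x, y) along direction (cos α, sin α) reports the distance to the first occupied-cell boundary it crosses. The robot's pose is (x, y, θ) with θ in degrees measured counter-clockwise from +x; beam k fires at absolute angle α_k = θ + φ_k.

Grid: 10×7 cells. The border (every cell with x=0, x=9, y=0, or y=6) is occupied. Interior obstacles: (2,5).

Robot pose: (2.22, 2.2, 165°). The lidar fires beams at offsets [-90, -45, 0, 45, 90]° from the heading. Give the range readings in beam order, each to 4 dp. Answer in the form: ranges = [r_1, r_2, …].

ranges = [2.8988, 2.4400, 1.2630, 1.4087, 1.2423]

beam 1: φ=-90°, α=75°
  d=(0.2588,0.9659)  start (2,2)  tX=3.0137 tY=0.8282  stride 1/|dx|=3.8637 1/|dy|=1.0353
    cross y-line → (2,3), t=0.8282
    cross y-line → (2,4), t=1.8635
    cross y-line → (2,5), t=2.8988 (wall)
  → r_1 = 2.8988
beam 2: φ=-45°, α=120°
  d=(-0.5000,0.8660)  start (2,2)  tX=0.4400 tY=0.9238  stride 1/|dx|=2.0000 1/|dy|=1.1547
    cross x-line → (1,2), t=0.4400
    cross y-line → (1,3), t=0.9238
    cross y-line → (1,4), t=2.0785
    cross x-line → (0,4), t=2.4400 (wall)
  → r_2 = 2.4400
beam 3: φ=0°, α=165°
  d=(-0.9659,0.2588)  start (2,2)  tX=0.2278 tY=3.0910  stride 1/|dx|=1.0353 1/|dy|=3.8637
    cross x-line → (1,2), t=0.2278
    cross x-line → (0,2), t=1.2630 (wall)
  → r_3 = 1.2630
beam 4: φ=45°, α=210°
  d=(-0.8660,-0.5000)  start (2,2)  tX=0.2540 tY=0.4000  stride 1/|dx|=1.1547 1/|dy|=2.0000
    cross x-line → (1,2), t=0.2540
    cross y-line → (1,1), t=0.4000
    cross x-line → (0,1), t=1.4087 (wall)
  → r_4 = 1.4087
beam 5: φ=90°, α=255°
  d=(-0.2588,-0.9659)  start (2,2)  tX=0.8500 tY=0.2071  stride 1/|dx|=3.8637 1/|dy|=1.0353
    cross y-line → (2,1), t=0.2071
    cross x-line → (1,1), t=0.8500
    cross y-line → (1,0), t=1.2423 (wall)
  → r_5 = 1.2423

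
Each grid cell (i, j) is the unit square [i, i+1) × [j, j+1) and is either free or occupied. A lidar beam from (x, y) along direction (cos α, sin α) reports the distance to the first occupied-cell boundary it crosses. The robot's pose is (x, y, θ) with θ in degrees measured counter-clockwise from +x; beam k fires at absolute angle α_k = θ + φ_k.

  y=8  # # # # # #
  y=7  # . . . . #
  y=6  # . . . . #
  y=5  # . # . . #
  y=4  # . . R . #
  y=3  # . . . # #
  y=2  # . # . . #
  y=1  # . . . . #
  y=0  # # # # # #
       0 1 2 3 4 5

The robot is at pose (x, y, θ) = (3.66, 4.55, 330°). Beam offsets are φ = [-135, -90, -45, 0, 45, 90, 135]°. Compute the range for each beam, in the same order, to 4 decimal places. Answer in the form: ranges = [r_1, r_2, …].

ranges = [2.7538, 1.7898, 1.3137, 1.1000, 1.3873, 2.6800, 3.5717]

beam 1: φ=-135°, α=195°
  dir = (cos 195°, sin 195°) = (-0.9659, -0.2588); from cell (3,4)
  next x-line at t=0.6833, next y-line at t=2.1250; Δt_x=1.0353, Δt_y=3.8637
    x: enter (2,4) at t=0.6833
    x: enter (1,4) at t=1.7186
    y: enter (1,3) at t=2.1250
    x: enter (0,3) at t=2.7538 ← occupied
  → r_1 = 2.7538
beam 2: φ=-90°, α=240°
  dir = (cos 240°, sin 240°) = (-0.5000, -0.8660); from cell (3,4)
  next x-line at t=1.3200, next y-line at t=0.6351; Δt_x=2.0000, Δt_y=1.1547
    y: enter (3,3) at t=0.6351
    x: enter (2,3) at t=1.3200
    y: enter (2,2) at t=1.7898 ← occupied
  → r_2 = 1.7898
beam 3: φ=-45°, α=285°
  dir = (cos 285°, sin 285°) = (0.2588, -0.9659); from cell (3,4)
  next x-line at t=1.3137, next y-line at t=0.5694; Δt_x=3.8637, Δt_y=1.0353
    y: enter (3,3) at t=0.5694
    x: enter (4,3) at t=1.3137 ← occupied
  → r_3 = 1.3137
beam 4: φ=0°, α=330°
  dir = (cos 330°, sin 330°) = (0.8660, -0.5000); from cell (3,4)
  next x-line at t=0.3926, next y-line at t=1.1000; Δt_x=1.1547, Δt_y=2.0000
    x: enter (4,4) at t=0.3926
    y: enter (4,3) at t=1.1000 ← occupied
  → r_4 = 1.1000
beam 5: φ=45°, α=15°
  dir = (cos 15°, sin 15°) = (0.9659, 0.2588); from cell (3,4)
  next x-line at t=0.3520, next y-line at t=1.7387; Δt_x=1.0353, Δt_y=3.8637
    x: enter (4,4) at t=0.3520
    x: enter (5,4) at t=1.3873 ← occupied
  → r_5 = 1.3873
beam 6: φ=90°, α=60°
  dir = (cos 60°, sin 60°) = (0.5000, 0.8660); from cell (3,4)
  next x-line at t=0.6800, next y-line at t=0.5196; Δt_x=2.0000, Δt_y=1.1547
    y: enter (3,5) at t=0.5196
    x: enter (4,5) at t=0.6800
    y: enter (4,6) at t=1.6743
    x: enter (5,6) at t=2.6800 ← occupied
  → r_6 = 2.6800
beam 7: φ=135°, α=105°
  dir = (cos 105°, sin 105°) = (-0.2588, 0.9659); from cell (3,4)
  next x-line at t=2.5500, next y-line at t=0.4659; Δt_x=3.8637, Δt_y=1.0353
    y: enter (3,5) at t=0.4659
    y: enter (3,6) at t=1.5012
    y: enter (3,7) at t=2.5364
    x: enter (2,7) at t=2.5500
    y: enter (2,8) at t=3.5717 ← occupied
  → r_7 = 3.5717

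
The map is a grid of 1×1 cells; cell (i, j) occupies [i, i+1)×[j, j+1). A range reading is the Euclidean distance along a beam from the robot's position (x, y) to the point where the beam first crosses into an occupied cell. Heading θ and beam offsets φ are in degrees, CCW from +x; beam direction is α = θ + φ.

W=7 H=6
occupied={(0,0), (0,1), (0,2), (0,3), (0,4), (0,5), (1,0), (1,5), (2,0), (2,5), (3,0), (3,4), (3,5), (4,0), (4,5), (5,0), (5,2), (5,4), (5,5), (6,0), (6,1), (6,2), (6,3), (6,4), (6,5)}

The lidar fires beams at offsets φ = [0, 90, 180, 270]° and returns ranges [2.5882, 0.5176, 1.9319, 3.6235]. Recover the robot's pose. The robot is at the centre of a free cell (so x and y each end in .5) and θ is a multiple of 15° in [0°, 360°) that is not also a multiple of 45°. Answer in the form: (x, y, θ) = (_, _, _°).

(x, y, θ) = (3.5, 1.5, 165°)

The pose lattice has 17·16 = 272 candidates. Test each by forward raycasting.
  (2.5, 4.5, 75°): beam 1 = 0.5176 ≠ 2.5882 ✗
  (2.5, 2.5, 195°): beam 1 = 1.5529 ≠ 2.5882 ✗
  (4.5, 2.5, 75°): beam 1 = 1.9319 ≠ 2.5882 ✗
  (3.5, 3.5, 105°): beam 1 = 0.5176 ≠ 2.5882 ✗
  (3.5, 3.5, 255°): beam 2 = 1.9319 ≠ 0.5176 ✗
  …
  (3.5, 1.5, 165°): r_1=2.5882, r_2=0.5176, r_3=1.9319, r_4=3.6235 — all match ✓
No second candidate reproduces the full scan.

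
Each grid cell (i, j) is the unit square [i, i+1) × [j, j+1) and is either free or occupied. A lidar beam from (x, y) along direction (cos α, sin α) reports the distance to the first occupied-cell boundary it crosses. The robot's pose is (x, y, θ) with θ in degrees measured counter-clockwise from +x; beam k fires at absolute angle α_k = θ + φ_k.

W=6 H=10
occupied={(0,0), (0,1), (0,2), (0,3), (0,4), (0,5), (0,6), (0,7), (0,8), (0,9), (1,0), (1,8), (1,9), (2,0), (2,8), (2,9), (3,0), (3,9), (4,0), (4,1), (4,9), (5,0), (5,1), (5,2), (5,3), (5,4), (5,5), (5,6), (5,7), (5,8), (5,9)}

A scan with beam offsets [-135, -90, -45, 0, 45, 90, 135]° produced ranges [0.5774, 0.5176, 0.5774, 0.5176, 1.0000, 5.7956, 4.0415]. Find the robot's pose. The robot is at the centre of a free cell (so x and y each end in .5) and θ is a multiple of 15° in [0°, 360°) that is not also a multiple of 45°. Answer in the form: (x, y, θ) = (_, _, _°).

Enumerate (i+0.5, j+0.5, θ) over the 29 free cells and 16 admissible headings. For each, cast all 7 beams and compare to the given ranges.
  (3.5, 7.5, 75°): beam 1 = 3.0000 ≠ 0.5774 ✗
  (4.5, 3.5, 300°): beam 1 = 3.6235 ≠ 0.5774 ✗
  (2.5, 3.5, 255°): beam 1 = 3.0000 ≠ 0.5774 ✗
  (4.5, 7.5, 195°): beam 1 = 1.0000 ≠ 0.5774 ✗
  (1.5, 5.5, 345°): beam 2 = 1.9319 ≠ 0.5176 ✗
  …
  (4.5, 2.5, 15°): r_1=0.5774, r_2=0.5176, r_3=0.5774, r_4=0.5176, r_5=1.0000, r_6=5.7956, r_7=4.0415 — all match ✓
No second candidate reproduces the full scan.

(x, y, θ) = (4.5, 2.5, 15°)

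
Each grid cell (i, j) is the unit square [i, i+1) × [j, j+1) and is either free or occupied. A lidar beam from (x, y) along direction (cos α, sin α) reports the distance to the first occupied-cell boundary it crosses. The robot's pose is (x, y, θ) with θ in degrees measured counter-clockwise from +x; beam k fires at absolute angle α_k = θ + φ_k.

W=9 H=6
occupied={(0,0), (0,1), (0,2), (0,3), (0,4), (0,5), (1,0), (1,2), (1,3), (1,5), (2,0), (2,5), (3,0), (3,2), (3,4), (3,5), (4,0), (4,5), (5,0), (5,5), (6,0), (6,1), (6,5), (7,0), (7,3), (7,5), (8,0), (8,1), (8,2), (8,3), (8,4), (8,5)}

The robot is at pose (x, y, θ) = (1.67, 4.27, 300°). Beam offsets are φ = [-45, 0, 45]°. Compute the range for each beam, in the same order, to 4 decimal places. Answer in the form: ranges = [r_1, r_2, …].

beam 1: φ=-45°, α=255°
  direction (-0.2588, -0.9659); cell (1,4); t to first gridline: x 2.5887, y 0.2795 (then +3.8637 / +1.0353)
    (1,3) via y @ 0.2795  # hit
  → r_1 = 0.2795
beam 2: φ=0°, α=300°
  direction (0.5000, -0.8660); cell (1,4); t to first gridline: x 0.6600, y 0.3118 (then +2.0000 / +1.1547)
    (1,3) via y @ 0.3118  # hit
  → r_2 = 0.3118
beam 3: φ=45°, α=345°
  direction (0.9659, -0.2588); cell (1,4); t to first gridline: x 0.3416, y 1.0432 (then +1.0353 / +3.8637)
    (2,4) via x @ 0.3416
    (2,3) via y @ 1.0432
    (3,3) via x @ 1.3769
    (4,3) via x @ 2.4122
    (5,3) via x @ 3.4475
    (6,3) via x @ 4.4827
    (6,2) via y @ 4.9069
    (7,2) via x @ 5.5180
    (8,2) via x @ 6.5533  # hit
  → r_3 = 6.5533

ranges = [0.2795, 0.3118, 6.5533]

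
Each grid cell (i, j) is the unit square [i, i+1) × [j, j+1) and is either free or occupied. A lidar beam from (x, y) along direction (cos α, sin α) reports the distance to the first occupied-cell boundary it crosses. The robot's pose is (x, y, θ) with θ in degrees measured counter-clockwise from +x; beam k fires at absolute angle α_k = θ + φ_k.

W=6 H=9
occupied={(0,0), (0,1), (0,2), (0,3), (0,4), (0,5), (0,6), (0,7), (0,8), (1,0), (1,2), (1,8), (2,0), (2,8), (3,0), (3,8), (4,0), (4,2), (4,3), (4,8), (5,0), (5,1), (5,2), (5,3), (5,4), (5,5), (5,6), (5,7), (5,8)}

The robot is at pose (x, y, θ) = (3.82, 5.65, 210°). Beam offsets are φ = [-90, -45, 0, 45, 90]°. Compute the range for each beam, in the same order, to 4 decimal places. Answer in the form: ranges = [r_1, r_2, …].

ranges = [2.7135, 2.9195, 3.2563, 4.8140, 1.9053]

beam 1: φ=-90°, α=120°
  dir = (cos 120°, sin 120°) = (-0.5000, 0.8660); from cell (3,5)
  next x-line at t=1.6400, next y-line at t=0.4041; Δt_x=2.0000, Δt_y=1.1547
    y: enter (3,6) at t=0.4041
    y: enter (3,7) at t=1.5588
    x: enter (2,7) at t=1.6400
    y: enter (2,8) at t=2.7135 ← occupied
  → r_1 = 2.7135
beam 2: φ=-45°, α=165°
  dir = (cos 165°, sin 165°) = (-0.9659, 0.2588); from cell (3,5)
  next x-line at t=0.8489, next y-line at t=1.3523; Δt_x=1.0353, Δt_y=3.8637
    x: enter (2,5) at t=0.8489
    y: enter (2,6) at t=1.3523
    x: enter (1,6) at t=1.8842
    x: enter (0,6) at t=2.9195 ← occupied
  → r_2 = 2.9195
beam 3: φ=0°, α=210°
  dir = (cos 210°, sin 210°) = (-0.8660, -0.5000); from cell (3,5)
  next x-line at t=0.9469, next y-line at t=1.3000; Δt_x=1.1547, Δt_y=2.0000
    x: enter (2,5) at t=0.9469
    y: enter (2,4) at t=1.3000
    x: enter (1,4) at t=2.1016
    x: enter (0,4) at t=3.2563 ← occupied
  → r_3 = 3.2563
beam 4: φ=45°, α=255°
  dir = (cos 255°, sin 255°) = (-0.2588, -0.9659); from cell (3,5)
  next x-line at t=3.1682, next y-line at t=0.6729; Δt_x=3.8637, Δt_y=1.0353
    y: enter (3,4) at t=0.6729
    y: enter (3,3) at t=1.7082
    y: enter (3,2) at t=2.7435
    x: enter (2,2) at t=3.1682
    y: enter (2,1) at t=3.7788
    y: enter (2,0) at t=4.8140 ← occupied
  → r_4 = 4.8140
beam 5: φ=90°, α=300°
  dir = (cos 300°, sin 300°) = (0.5000, -0.8660); from cell (3,5)
  next x-line at t=0.3600, next y-line at t=0.7506; Δt_x=2.0000, Δt_y=1.1547
    x: enter (4,5) at t=0.3600
    y: enter (4,4) at t=0.7506
    y: enter (4,3) at t=1.9053 ← occupied
  → r_5 = 1.9053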